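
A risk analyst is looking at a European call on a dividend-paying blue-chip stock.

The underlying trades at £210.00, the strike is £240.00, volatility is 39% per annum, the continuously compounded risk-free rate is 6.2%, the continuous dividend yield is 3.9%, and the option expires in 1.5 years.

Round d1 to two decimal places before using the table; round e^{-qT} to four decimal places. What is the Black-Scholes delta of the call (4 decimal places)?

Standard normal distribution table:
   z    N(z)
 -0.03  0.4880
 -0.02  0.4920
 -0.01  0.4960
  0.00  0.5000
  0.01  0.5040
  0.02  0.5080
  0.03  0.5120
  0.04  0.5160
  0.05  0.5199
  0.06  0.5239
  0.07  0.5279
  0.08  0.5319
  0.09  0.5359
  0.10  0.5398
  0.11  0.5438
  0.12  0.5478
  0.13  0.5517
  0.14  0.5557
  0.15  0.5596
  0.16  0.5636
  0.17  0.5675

0.4829

σ√T = 0.39 × 1.2247 = 0.4777
d₁ = [ln(210/240) + (0.062 − 0.039 + 0.39²/2)·1.5] / 0.4777 = [-0.1335 + 0.1486] / 0.4777 = 0.0315 which rounds to 0.03
N(d₁) = N(0.03) = 0.5120
Δ_call = e^(−qT)·N(d₁) = 0.9432·0.5120 = 0.4829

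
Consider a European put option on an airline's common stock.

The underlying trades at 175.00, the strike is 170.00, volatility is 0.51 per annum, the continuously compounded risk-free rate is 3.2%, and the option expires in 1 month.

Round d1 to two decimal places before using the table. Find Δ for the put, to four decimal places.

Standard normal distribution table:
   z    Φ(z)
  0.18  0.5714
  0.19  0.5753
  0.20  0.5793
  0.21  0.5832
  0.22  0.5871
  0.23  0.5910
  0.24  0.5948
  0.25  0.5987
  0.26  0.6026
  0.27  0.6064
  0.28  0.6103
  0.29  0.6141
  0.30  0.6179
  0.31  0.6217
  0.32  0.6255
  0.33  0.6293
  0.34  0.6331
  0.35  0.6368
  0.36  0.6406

-0.3859

σ√T = 0.51·√0.08333 = 0.1472
d₁ = [ln(175/170) + (0.032 + 0.51²/2)·0.08333] / 0.1472 = [0.0290 + 0.0135] / 0.1472 = 0.2886 which rounds to 0.29
N(d₁) = N(0.29) = 0.6141
Δ_put = N(d₁) − 1 = 0.6141 − 1 = -0.3859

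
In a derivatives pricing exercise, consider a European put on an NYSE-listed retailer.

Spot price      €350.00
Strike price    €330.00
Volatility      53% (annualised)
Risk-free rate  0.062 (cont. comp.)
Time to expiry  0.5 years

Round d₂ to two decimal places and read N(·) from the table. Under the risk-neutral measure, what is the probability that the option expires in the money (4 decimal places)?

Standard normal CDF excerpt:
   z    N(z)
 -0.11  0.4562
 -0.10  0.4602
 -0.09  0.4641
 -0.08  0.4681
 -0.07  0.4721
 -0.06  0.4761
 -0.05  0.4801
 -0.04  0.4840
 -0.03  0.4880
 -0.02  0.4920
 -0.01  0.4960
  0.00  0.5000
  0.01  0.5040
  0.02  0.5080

0.4801

σ√T = 0.53 × 0.7071 = 0.3748
d₁ = [ln(350/330) + (0.062 + 0.53²/2)·0.5] / 0.3748 = [0.0588 + 0.1012] / 0.3748 = 0.4271 ⇒ 0.43
d₂ = d₁ − σ√T = 0.4271 − 0.3748 = 0.0523 ⇒ 0.05
Pr(exercise) under Q = N(−d₂) = N(-0.05) = 0.4801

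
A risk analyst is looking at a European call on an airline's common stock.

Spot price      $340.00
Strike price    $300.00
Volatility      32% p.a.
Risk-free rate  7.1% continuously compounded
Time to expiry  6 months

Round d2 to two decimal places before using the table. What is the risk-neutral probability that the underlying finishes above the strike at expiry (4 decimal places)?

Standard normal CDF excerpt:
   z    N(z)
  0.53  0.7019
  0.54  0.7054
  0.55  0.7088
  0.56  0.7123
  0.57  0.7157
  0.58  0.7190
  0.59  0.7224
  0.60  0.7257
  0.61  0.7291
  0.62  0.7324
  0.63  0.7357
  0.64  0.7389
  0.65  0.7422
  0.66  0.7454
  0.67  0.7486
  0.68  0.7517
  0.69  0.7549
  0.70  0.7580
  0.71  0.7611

σ√T = 0.32 × 0.7071 = 0.2263
d₁ = [ln(340/300) + (0.071 + 0.32²/2)·0.5] / 0.2263 = [0.1252 + 0.0611] / 0.2263 = 0.8232 ≈ 0.82
d₂ = d₁ − σ√T = 0.8232 − 0.2263 = 0.5969 ≈ 0.60
Risk-neutral Pr[S_T > K] = N(d₂) = N(0.60) = 0.7257

0.7257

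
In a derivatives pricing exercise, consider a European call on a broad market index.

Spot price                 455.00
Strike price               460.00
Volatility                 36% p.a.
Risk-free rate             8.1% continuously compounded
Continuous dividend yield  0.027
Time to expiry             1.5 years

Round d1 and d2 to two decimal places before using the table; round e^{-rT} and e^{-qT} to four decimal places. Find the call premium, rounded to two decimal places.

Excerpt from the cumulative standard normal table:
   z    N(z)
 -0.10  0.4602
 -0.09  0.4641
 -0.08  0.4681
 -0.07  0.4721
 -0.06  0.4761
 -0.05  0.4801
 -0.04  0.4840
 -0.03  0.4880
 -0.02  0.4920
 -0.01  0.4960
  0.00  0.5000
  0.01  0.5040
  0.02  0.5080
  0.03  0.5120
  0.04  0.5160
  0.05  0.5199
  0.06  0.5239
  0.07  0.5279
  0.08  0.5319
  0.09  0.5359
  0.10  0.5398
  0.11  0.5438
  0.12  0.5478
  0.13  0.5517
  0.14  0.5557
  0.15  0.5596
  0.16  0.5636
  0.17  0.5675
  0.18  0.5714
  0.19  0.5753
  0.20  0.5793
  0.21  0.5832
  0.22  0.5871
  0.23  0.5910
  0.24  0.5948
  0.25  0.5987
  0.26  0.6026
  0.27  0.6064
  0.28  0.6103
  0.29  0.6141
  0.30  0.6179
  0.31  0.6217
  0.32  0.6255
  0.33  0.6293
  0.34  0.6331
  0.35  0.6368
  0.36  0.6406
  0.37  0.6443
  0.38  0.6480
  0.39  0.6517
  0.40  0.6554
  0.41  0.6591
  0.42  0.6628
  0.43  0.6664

89.18

σ√T = 0.36·√1.5 = 0.4409
ln(S/K) + (r − q + σ²/2)T = ln(455/460) + (0.081 − 0.027 + 0.36²/2)·1.5 = -0.0109 + 0.1782 = 0.1673
d₁ = 0.1673 / 0.4409 = 0.3794 → 0.38
d₂ = d₁ − σ√T = 0.3794 − 0.4409 = -0.0615 → -0.06
exp(−qT) = exp(−0.027·1.5) = 0.9603;  exp(−rT) = exp(−0.081·1.5) = 0.8856
N(d₁) = N(0.38) = 0.6480;  N(d₂) = N(-0.06) = 0.4761
C = 455·0.9603·0.6480 − 460·0.8856·0.4761 = 283.1349 − 193.9517 = 89.1831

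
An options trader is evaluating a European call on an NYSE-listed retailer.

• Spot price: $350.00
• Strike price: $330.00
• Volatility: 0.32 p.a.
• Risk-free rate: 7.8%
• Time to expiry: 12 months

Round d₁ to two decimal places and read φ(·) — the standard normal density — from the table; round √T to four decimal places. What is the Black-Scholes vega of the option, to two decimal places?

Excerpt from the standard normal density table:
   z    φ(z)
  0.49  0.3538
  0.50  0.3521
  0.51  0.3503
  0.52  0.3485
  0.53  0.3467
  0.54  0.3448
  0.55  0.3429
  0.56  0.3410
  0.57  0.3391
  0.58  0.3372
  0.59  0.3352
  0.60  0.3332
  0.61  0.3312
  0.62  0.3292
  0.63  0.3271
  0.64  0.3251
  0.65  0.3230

σ√T = 0.32 × 1.0000 = 0.3200
ln(S/K) + (r + σ²/2)T = ln(350/330) + (0.078 + 0.32²/2)·1 = 0.0588 + 0.1292 = 0.1880
d₁ = 0.1880 / 0.3200 = 0.5876 → 0.59
√T = √1 = 1.0000
φ(d₁) = φ(0.59) = 0.3352
vega = S·φ(d₁)·√T = 350·0.3352·1.0000 = 117.3200
(The put has the same vega.)

117.32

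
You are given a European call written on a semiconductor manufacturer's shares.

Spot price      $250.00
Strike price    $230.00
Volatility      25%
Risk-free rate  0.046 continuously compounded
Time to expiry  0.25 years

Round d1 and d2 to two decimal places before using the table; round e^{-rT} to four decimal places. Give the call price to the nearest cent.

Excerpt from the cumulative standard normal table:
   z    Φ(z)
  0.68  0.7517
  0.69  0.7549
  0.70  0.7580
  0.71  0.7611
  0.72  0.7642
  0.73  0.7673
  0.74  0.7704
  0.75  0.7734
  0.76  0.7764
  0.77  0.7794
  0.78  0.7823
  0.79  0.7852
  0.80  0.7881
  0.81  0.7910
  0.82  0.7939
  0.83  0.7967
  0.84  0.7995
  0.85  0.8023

σ√T = 0.25·√0.25 = 0.1250
d₁ = [ln(250/230) + (0.046 + ½·0.25²)·0.25] / (σ√T) = (0.0834 + 0.0193) / 0.1250 = 0.8216 → 0.82
d₂ = 0.8216 − 0.1250 = 0.6966 → 0.70
e^(−rT) = e^(−0.046·0.25) = 0.9886
C = 250·N(0.82) − 230·0.9886·N(0.70) = 250·0.7939 − 230·0.9886·0.7580 = 198.4750 − 172.3525 = 26.1225

$26.12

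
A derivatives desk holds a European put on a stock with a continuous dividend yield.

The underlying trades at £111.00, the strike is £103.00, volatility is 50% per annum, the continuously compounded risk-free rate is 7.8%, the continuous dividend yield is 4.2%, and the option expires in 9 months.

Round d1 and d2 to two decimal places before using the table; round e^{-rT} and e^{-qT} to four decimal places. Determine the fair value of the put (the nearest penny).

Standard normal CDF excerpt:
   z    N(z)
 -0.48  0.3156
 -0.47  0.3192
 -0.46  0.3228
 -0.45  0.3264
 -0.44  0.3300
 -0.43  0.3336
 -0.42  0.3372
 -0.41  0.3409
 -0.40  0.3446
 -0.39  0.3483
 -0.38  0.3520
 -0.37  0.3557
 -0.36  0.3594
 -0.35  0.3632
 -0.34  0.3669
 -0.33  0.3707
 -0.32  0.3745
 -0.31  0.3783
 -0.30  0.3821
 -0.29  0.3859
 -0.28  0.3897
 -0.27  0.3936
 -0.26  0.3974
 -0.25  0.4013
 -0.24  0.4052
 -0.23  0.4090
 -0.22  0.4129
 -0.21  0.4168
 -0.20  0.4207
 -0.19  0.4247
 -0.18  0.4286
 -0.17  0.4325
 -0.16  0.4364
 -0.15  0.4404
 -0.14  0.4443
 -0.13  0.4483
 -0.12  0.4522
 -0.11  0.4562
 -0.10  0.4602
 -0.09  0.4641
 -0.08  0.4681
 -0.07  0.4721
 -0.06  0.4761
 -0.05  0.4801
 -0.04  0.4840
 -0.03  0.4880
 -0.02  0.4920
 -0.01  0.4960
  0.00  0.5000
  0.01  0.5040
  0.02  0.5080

σ√T = 0.5·√0.75 = 0.4330
d₁ = [ln(111/103) + (0.078 − 0.042 + 0.5²/2)·0.75] / 0.4330 = [0.0748 + 0.1207] / 0.4330 = 0.4516 which rounds to 0.45
d₂ = d₁ − σ√T = 0.4516 − 0.4330 = 0.0186 which rounds to 0.02
exp(−qT) = exp(−0.042·0.75) = 0.9690;  exp(−rT) = exp(−0.078·0.75) = 0.9432
N(−d₂) = N(-0.02) = 0.4920;  N(−d₁) = N(-0.45) = 0.3264
P = 103·0.9432·0.4920 − 111·0.9690·0.3264 = 47.7976 − 35.1073 = 12.6903

£12.69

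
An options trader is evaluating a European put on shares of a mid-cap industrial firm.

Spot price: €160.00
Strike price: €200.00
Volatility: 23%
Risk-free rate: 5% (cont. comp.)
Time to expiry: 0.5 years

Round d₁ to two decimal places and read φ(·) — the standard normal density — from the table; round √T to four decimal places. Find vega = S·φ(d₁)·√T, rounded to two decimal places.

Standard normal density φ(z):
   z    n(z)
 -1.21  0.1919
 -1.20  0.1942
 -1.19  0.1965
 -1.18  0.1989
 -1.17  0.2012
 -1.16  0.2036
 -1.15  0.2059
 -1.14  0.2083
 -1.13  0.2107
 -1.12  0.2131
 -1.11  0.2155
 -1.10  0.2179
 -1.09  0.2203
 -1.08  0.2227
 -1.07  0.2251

23.57

σ√T = 0.23 × 0.7071 = 0.1626
d₁ = [ln(160/200) + (0.05 + 0.23²/2)·0.5] / 0.1626 = [-0.2231 + 0.0382] / 0.1626 = -1.1370 ⇒ -1.14
√T = √0.5 = 0.7071
φ(d₁) = φ(-1.14) = 0.2083
vega = S·φ(d₁)·√T = 160·0.2083·0.7071 = 23.5662
(The call has the same vega.)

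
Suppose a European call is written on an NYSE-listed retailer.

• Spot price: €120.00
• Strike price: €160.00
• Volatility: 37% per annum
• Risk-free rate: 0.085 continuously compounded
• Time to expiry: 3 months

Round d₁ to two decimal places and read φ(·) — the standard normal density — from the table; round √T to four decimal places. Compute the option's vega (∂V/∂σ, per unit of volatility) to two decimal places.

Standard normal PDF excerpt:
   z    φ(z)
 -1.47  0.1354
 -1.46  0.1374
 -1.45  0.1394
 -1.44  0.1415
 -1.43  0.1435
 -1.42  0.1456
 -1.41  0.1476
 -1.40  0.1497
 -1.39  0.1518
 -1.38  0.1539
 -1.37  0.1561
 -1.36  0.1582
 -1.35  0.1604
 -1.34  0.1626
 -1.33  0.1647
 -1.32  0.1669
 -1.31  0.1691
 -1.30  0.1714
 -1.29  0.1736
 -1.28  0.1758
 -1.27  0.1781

σ√T = 0.37·√0.25 = 0.1850
ln(S/K) + (r + σ²/2)T = ln(120/160) + (0.085 + 0.37²/2)·0.25 = -0.2877 + 0.0384 = -0.2493
d₁ = -0.2493 / 0.1850 = -1.3477 which rounds to -1.35
√T = √0.25 = 0.5000
φ(d₁) = φ(-1.35) = 0.1604
vega = S·φ(d₁)·√T = 120·0.1604·0.5000 = 9.6240

9.62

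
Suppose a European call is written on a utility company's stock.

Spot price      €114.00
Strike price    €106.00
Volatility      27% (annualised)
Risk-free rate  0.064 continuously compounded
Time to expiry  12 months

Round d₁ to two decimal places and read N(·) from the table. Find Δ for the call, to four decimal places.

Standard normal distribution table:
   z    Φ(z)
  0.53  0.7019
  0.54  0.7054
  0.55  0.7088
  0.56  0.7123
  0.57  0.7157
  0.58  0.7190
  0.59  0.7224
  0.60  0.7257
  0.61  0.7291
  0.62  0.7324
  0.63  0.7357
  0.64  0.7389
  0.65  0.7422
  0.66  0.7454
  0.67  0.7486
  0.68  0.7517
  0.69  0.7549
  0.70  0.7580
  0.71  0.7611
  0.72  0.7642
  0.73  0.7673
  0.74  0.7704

T = 1;  σ√T = 0.2700
ln(S/K) + (r + σ²/2)T = ln(114/106) + (0.064 + 0.27²/2)·1 = 0.0728 + 0.1005 = 0.1732
d₁ = 0.1732 / 0.2700 = 0.6415 which rounds to 0.64
N(d₁) = N(0.64) = 0.7389
Δ_call = N(d₁) = 0.7389

0.7389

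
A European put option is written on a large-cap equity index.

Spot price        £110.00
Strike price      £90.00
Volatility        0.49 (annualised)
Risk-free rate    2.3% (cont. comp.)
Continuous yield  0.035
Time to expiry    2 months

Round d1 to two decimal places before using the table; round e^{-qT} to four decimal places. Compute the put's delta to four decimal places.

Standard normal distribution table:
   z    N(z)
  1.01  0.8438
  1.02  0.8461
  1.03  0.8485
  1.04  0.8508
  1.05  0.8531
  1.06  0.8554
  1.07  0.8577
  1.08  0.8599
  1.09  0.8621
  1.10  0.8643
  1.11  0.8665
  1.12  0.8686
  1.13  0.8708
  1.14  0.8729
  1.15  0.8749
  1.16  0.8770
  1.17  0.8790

σ√T = 0.49·√0.1667 = 0.2000
ln(S/K) + (r − q + σ²/2)T = ln(110/90) + (0.023 − 0.035 + 0.49²/2)·0.1667 = 0.2007 + 0.0180 = 0.2187
d₁ = 0.2187 / 0.2000 = 1.0932 ≈ 1.09
N(d₁) = N(1.09) = 0.8621
Δ_put = exp(−qT)·(N(d₁) − 1) = 0.9942·(0.8621 − 1) = -0.1371

-0.1371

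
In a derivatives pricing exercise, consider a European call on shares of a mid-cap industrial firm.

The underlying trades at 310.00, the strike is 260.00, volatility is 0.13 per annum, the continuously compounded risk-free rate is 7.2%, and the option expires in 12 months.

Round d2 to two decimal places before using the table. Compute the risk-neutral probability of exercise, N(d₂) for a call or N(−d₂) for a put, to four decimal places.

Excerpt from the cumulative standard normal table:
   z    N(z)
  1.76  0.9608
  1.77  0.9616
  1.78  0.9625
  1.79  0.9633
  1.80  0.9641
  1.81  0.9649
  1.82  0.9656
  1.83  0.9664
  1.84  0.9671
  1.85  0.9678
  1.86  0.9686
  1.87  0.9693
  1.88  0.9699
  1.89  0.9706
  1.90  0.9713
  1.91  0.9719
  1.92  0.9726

σ√T = 0.13 × 1.0000 = 0.1300
d₁ = [ln(310/260) + (0.072 + 0.13²/2)·1] / 0.1300 = [0.1759 + 0.0804] / 0.1300 = 1.9719 ≈ 1.97
d₂ = d₁ − σ√T = 1.9719 − 0.1300 = 1.8419 ≈ 1.84
Pr(exercise) under Q = N(d₂) = 0.9671

0.9671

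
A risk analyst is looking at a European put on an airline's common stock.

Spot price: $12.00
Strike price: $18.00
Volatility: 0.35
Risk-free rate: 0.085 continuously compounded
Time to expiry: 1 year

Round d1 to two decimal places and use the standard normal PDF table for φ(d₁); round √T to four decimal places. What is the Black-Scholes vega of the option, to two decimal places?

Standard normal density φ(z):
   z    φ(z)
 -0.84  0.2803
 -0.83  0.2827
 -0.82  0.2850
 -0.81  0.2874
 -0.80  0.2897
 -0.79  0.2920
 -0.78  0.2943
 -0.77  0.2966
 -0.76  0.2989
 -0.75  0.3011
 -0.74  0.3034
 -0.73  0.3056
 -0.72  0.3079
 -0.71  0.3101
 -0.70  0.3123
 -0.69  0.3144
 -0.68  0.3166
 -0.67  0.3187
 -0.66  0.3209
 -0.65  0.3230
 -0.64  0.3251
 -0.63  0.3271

σ√T = 0.35 × 1.0000 = 0.3500
ln(S/K) + (r + σ²/2)T = ln(12/18) + (0.085 + 0.35²/2)·1 = -0.4055 + 0.1462 = -0.2592
d₁ = -0.2592 / 0.3500 = -0.7406 which rounds to -0.74
√T = √1 = 1.0000
φ(d₁) = φ(-0.74) = 0.3034
vega = S·φ(d₁)·√T = 12·0.3034·1.0000 = 3.6408
(The call has the same vega.)

3.64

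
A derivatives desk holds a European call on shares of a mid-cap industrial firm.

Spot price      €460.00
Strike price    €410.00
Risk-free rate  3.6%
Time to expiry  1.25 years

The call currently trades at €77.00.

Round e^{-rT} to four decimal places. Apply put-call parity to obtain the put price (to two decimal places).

e^(−rT) = e^(−0.036·1.25) = 0.9560
Put-call parity: C − P = S − K·e^(−rT) = 460 − 410·0.9560 = 460 − 391.9600 = 68.0400
P = C − (C − P) = 77.00 − (68.0400) = 8.9600

€8.96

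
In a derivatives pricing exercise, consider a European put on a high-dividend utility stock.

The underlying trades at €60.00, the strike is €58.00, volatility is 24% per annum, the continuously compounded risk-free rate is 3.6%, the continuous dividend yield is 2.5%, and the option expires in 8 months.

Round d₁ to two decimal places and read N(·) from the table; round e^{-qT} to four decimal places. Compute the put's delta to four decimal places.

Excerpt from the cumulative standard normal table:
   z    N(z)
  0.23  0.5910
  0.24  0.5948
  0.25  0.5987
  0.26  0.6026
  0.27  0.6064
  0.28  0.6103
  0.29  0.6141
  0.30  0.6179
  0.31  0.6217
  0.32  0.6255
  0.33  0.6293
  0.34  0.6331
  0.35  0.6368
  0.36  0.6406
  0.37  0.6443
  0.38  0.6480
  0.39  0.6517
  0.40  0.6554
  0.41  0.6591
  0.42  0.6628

-0.3721

σ√T = 0.24·√0.6667 = 0.1960
d₁ = [ln(60/58) + (0.036 − 0.025 + ½·0.24²)·0.6667] / (σ√T) = (0.0339 + 0.0265) / 0.1960 = 0.3084 which rounds to 0.31
N(d₁) = N(0.31) = 0.6217
Δ_put = e^(−qT)·(N(d₁) − 1) = 0.9835·(0.6217 − 1) = -0.3721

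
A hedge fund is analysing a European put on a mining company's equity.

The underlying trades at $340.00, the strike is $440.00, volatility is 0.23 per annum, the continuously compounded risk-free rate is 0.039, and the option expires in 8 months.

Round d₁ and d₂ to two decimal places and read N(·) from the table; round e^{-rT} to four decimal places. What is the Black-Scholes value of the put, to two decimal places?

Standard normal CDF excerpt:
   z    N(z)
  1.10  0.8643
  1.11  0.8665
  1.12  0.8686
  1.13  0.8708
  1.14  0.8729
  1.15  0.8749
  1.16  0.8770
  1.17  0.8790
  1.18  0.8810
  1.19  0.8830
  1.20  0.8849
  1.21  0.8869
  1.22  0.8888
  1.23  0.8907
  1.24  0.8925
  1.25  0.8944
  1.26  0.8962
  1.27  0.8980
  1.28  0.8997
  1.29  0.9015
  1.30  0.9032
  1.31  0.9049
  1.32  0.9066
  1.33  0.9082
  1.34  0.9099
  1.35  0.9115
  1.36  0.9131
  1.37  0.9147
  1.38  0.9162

σ√T = 0.23 × 0.8165 = 0.1878
d₁ = [ln(340/440) + (0.039 + 0.23²/2)·0.6667] / 0.1878 = [-0.2578 + 0.0436] / 0.1878 = -1.1406 which rounds to -1.14
d₂ = d₁ − σ√T = -1.1406 − 0.1878 = -1.3284 which rounds to -1.33
exp(−rT) = exp(−0.039·0.6667) = 0.9743
N(−d₂) = N(1.33) = 0.9082;  N(−d₁) = N(1.14) = 0.8729
P = 440·0.9743·0.9082 − 340·0.8729 = 389.3381 − 296.7860 = 92.5521

$92.55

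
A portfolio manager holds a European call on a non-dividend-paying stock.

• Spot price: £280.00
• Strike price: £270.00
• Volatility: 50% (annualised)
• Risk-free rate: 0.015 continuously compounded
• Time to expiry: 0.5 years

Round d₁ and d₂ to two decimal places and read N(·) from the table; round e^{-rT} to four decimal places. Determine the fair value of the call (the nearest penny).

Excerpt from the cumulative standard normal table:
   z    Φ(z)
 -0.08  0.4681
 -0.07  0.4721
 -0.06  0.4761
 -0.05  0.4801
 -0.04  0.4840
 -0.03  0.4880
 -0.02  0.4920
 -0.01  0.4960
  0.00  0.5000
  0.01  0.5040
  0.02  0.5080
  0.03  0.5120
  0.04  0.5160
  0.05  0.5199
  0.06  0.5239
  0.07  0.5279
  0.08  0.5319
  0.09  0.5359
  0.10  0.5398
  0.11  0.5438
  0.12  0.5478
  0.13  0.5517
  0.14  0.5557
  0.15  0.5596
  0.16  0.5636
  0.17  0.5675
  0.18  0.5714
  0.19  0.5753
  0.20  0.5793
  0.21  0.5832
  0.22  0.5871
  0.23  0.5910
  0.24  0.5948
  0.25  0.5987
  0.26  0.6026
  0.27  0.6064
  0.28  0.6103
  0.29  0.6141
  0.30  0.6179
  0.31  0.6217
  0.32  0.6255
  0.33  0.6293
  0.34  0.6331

£44.36

σ√T = 0.5·√0.5 = 0.3536
ln(S/K) + (r + σ²/2)T = ln(280/270) + (0.015 + 0.5²/2)·0.5 = 0.0364 + 0.0700 = 0.1064
d₁ = 0.1064 / 0.3536 = 0.3009 which rounds to 0.30
d₂ = d₁ − σ√T = 0.3009 − 0.3536 = -0.0527 which rounds to -0.05
e^(−rT) = e^(−0.015·0.5) = 0.9925
C = 280·N(0.30) − 270·0.9925·N(-0.05) = 280·0.6179 − 270·0.9925·0.4801 = 173.0120 − 128.6548 = 44.3572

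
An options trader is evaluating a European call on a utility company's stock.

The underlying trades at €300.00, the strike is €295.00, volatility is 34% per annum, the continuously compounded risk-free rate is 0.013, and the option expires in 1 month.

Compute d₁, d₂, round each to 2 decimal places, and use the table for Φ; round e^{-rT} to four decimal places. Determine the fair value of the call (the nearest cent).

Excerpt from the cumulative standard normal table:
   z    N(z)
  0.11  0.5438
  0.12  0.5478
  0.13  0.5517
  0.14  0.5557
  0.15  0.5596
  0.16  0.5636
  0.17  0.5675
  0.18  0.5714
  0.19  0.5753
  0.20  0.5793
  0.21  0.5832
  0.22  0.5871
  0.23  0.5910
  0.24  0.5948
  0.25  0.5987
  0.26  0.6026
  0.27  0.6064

€14.73

σ√T = 0.34 × 0.2887 = 0.0981
d₁ = [ln(300/295) + (0.013 + ½·0.34²)·0.08333] / (σ√T) = (0.0168 + 0.0059) / 0.0981 = 0.2314 ⇒ 0.23
d₂ = 0.2314 − 0.0981 = 0.1332 ⇒ 0.13
e^(−rT) = e^(−0.013·0.08333) = 0.9989
C = 300·N(0.23) − 295·0.9989·N(0.13) = 300·0.5910 − 295·0.9989·0.5517 = 177.3000 − 162.5725 = 14.7275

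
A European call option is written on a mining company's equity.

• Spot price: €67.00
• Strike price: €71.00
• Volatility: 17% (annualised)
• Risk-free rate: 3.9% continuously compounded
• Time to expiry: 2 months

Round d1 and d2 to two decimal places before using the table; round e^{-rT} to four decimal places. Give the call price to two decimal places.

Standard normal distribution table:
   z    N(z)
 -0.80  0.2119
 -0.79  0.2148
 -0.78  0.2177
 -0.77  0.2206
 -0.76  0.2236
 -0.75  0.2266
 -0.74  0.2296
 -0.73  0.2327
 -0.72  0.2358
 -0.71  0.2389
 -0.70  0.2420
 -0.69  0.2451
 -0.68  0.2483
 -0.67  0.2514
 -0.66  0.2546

€0.65

σ√T = 0.17 × 0.4082 = 0.0694
ln(S/K) + (r + σ²/2)T = ln(67/71) + (0.039 + 0.17²/2)·0.1667 = -0.0580 + 0.0089 = -0.0491
d₁ = -0.0491 / 0.0694 = -0.7072 ⇒ -0.71
d₂ = d₁ − σ√T = -0.7072 − 0.0694 = -0.7766 ⇒ -0.78
e^(−rT) = e^(−0.039·0.1667) = 0.9935
N(d₁) = N(-0.71) = 0.2389;  N(d₂) = N(-0.78) = 0.2177
C = 67·0.2389 − 71·0.9935·0.2177 = 16.0063 − 15.3562 = 0.6501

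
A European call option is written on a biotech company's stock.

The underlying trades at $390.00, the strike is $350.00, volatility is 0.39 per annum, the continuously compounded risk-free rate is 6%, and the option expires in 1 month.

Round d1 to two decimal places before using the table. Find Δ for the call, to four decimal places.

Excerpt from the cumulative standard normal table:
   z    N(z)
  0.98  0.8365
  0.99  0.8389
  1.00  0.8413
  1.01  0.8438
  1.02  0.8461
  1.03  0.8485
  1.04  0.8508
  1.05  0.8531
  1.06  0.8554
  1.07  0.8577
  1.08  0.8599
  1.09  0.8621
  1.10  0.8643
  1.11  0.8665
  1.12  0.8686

0.8554

T = 0.08333;  σ√T = 0.1126
d₁ = [ln(390/350) + (0.06 + 0.39²/2)·0.08333] / 0.1126 = [0.1082 + 0.0113] / 0.1126 = 1.0619 → 1.06
N(d₁) = N(1.06) = 0.8554
Δ_call = N(d₁) = 0.8554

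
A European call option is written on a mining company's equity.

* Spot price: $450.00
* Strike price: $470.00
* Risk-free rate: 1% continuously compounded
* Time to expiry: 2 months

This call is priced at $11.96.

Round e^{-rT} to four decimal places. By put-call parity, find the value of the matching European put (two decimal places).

e^(−rT) = e^(−0.01·0.1667) = 0.9983
Put-call parity: C − P = S − K·e^(−rT) = 450 − 470·0.9983 = 450 − 469.2010 = -19.2010
P = C − (C − P) = 11.96 − (-19.2010) = 31.1610

$31.16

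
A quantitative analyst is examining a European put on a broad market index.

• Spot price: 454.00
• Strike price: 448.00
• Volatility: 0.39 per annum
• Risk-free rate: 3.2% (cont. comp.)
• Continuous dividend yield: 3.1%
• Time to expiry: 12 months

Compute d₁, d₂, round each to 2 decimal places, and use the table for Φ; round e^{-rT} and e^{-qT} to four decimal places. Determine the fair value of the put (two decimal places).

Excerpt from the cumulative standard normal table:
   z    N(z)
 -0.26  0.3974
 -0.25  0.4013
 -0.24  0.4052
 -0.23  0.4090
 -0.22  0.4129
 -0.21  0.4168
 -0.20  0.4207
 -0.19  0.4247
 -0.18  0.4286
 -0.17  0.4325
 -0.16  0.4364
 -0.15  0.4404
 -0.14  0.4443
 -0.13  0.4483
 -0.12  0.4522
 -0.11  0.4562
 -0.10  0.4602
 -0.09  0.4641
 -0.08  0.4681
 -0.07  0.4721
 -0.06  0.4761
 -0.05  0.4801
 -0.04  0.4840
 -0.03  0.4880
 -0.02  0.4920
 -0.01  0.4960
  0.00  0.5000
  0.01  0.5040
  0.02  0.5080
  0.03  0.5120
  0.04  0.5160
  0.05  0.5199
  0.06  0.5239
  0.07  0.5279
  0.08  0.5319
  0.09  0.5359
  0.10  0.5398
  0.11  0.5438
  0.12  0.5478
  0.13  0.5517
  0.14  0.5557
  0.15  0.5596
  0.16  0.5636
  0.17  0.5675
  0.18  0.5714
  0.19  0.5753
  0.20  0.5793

σ√T = 0.39 × 1.0000 = 0.3900
d₁ = [ln(454/448) + (0.032 − 0.031 + 0.39²/2)·1] / 0.3900 = [0.0133 + 0.0771] / 0.3900 = 0.2317 ⇒ 0.23
d₂ = d₁ − σ√T = 0.2317 − 0.3900 = -0.1583 ⇒ -0.16
e^(−qT) = e^(−0.031·1) = 0.9695;  e^(−rT) = e^(−0.032·1) = 0.9685
N(−d₂) = N(0.16) = 0.5636;  N(−d₁) = N(-0.23) = 0.4090
P = 448·0.9685·0.5636 − 454·0.9695·0.4090 = 244.5393 − 180.0226 = 64.5167

64.52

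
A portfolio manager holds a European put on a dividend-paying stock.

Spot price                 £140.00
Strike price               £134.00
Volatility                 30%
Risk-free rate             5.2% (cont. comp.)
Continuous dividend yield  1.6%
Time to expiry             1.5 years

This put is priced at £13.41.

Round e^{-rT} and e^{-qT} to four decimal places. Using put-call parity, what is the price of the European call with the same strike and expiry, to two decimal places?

exp(−qT) = exp(−0.016·1.5) = 0.9763;  exp(−rT) = exp(−0.052·1.5) = 0.9250
Put-call parity: C − P = S·e^(−qT) − K·e^(−rT) = 140·0.9763 − 134·0.9250 = 136.6820 − 123.9500 = 12.7320
C = P + (C − P) = 13.41 + (12.7320) = 26.1420

£26.14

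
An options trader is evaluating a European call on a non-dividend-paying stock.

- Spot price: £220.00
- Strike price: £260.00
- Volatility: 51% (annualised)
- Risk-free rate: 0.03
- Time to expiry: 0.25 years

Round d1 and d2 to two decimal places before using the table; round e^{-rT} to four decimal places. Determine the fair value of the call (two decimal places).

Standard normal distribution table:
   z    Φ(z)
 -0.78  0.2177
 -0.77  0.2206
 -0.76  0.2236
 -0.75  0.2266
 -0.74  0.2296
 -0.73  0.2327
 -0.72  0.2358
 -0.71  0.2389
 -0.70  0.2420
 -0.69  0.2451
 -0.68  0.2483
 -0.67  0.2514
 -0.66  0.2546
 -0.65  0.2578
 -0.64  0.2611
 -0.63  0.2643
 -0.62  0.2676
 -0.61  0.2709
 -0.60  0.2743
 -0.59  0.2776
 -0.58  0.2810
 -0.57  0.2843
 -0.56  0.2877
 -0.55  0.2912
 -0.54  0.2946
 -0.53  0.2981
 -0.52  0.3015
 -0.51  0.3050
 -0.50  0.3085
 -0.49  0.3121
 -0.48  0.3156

£9.40

σ√T = 0.51·√0.25 = 0.2550
d₁ = [ln(220/260) + (0.03 + 0.51²/2)·0.25] / 0.2550 = [-0.1671 + 0.0400] / 0.2550 = -0.4982 ⇒ -0.50
d₂ = d₁ − σ√T = -0.4982 − 0.2550 = -0.7532 ⇒ -0.75
e^(−rT) = e^(−0.03·0.25) = 0.9925
C = 220·N(-0.50) − 260·0.9925·N(-0.75) = 220·0.3085 − 260·0.9925·0.2266 = 67.8700 − 58.4741 = 9.3959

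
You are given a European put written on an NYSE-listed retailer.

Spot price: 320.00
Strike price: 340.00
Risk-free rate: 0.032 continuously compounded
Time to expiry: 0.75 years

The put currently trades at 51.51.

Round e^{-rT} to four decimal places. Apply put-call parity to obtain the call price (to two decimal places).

39.57

exp(−rT) = exp(−0.032·0.75) = 0.9763
Put-call parity: C − P = S − K·e^(−rT) = 320 − 340·0.9763 = 320 − 331.9420 = -11.9420
C = P + (C − P) = 51.51 + (-11.9420) = 39.5680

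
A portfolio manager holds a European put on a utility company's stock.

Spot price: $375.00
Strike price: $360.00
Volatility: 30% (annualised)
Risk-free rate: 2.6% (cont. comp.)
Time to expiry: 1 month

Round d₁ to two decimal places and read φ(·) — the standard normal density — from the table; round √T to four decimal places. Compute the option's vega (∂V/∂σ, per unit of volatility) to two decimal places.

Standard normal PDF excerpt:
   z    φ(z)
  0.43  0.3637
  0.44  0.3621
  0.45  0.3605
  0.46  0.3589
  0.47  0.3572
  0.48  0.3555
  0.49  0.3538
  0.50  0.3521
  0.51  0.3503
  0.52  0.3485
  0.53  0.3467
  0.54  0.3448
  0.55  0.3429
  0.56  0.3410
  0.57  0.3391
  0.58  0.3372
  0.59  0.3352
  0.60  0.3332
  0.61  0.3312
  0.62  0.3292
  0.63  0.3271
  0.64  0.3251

37.33

σ√T = 0.3 × 0.2887 = 0.0866
d₁ = [ln(375/360) + (0.026 + 0.3²/2)·0.08333] / 0.0866 = [0.0408 + 0.0059] / 0.0866 = 0.5397 ≈ 0.54
√T = √0.08333 = 0.2887
φ(d₁) = φ(0.54) = 0.3448
vega = S·φ(d₁)·√T = 375·0.3448·0.2887 = 37.3289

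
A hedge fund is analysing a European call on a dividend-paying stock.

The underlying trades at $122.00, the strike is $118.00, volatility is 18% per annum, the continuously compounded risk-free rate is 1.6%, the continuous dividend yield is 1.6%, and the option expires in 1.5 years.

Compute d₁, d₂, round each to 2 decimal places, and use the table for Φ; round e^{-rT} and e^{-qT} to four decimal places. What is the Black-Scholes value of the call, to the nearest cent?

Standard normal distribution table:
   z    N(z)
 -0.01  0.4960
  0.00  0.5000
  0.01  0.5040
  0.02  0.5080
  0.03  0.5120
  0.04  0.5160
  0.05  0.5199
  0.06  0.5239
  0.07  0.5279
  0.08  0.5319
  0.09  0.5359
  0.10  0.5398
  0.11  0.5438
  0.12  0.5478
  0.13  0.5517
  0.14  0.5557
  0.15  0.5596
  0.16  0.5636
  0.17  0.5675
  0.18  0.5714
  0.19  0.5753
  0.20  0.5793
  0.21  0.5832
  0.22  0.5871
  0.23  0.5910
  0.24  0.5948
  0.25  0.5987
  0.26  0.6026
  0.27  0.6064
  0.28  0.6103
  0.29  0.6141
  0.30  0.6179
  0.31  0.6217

σ√T = 0.18·√1.5 = 0.2205
d₁ = [ln(122/118) + (0.016 − 0.016 + ½·0.18²)·1.5] / (σ√T) = (0.0333 + 0.0243) / 0.2205 = 0.2614 ≈ 0.26
d₂ = 0.2614 − 0.2205 = 0.0410 ≈ 0.04
e^(−qT) = e^(−0.016·1.5) = 0.9763;  e^(−rT) = e^(−0.016·1.5) = 0.9763
C = 122·0.9763·N(0.26) − 118·0.9763·N(0.04) = 122·0.9763·0.6026 − 118·0.9763·0.5160 = 71.7748 − 59.4450 = 12.3299

$12.33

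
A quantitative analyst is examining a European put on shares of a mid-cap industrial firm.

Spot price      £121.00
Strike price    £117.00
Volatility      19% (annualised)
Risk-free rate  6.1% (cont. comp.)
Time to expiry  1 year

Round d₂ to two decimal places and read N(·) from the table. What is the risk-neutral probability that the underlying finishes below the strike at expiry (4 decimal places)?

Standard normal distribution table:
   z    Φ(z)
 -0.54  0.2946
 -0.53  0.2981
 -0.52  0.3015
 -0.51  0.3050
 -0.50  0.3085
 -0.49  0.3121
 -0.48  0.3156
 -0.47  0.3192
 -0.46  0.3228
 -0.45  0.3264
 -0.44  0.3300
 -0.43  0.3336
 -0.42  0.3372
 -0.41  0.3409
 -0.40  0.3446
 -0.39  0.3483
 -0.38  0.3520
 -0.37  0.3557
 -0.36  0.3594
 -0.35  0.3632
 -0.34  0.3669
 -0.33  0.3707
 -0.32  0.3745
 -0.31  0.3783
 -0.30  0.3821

T = 1;  σ√T = 0.1900
d₁ = [ln(121/117) + (0.061 + 0.19²/2)·1] / 0.1900 = [0.0336 + 0.0790] / 0.1900 = 0.5930 ⇒ 0.59
d₂ = d₁ − σ√T = 0.5930 − 0.1900 = 0.4030 ⇒ 0.40
Risk-neutral Pr[S_T < K] = N(−d₂) = N(-0.40) = 0.3446

0.3446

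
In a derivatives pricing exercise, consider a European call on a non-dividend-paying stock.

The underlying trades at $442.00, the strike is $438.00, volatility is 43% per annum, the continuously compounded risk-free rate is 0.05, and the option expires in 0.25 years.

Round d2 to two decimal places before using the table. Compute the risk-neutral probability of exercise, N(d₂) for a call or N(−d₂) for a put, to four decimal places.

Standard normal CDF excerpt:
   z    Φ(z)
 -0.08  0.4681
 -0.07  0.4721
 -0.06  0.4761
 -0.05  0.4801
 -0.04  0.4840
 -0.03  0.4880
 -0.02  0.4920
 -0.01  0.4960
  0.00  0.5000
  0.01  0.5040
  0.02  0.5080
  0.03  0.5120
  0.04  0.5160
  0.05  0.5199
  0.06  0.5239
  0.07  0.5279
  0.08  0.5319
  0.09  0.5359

0.4960

σ√T = 0.43·√0.25 = 0.2150
ln(S/K) + (r + σ²/2)T = ln(442/438) + (0.05 + 0.43²/2)·0.25 = 0.0091 + 0.0356 = 0.0447
d₁ = 0.0447 / 0.2150 = 0.2079 → 0.21
d₂ = d₁ − σ√T = 0.2079 − 0.2150 = -0.0071 → -0.01
Pr(exercise) under Q = N(d₂) = 0.4960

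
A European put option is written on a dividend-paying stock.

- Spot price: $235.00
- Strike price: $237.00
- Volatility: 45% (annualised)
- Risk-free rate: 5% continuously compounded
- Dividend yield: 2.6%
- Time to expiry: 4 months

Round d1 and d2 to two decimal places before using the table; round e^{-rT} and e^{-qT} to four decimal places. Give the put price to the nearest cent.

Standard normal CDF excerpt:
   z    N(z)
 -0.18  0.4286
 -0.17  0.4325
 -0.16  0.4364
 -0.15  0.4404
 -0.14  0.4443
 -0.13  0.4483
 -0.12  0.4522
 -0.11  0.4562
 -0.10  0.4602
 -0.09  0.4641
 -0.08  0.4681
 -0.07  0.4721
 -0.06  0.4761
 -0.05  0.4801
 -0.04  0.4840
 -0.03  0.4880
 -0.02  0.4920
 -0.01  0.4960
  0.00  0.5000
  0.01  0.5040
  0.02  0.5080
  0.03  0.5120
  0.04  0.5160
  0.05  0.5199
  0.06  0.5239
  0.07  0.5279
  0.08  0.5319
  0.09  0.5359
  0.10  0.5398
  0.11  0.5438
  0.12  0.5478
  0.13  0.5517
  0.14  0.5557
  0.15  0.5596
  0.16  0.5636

$24.15

σ√T = 0.45 × 0.5774 = 0.2598
d₁ = [ln(235/237) + (0.05 − 0.026 + 0.45²/2)·0.3333] / 0.2598 = [-0.0085 + 0.0417] / 0.2598 = 0.1281 → 0.13
d₂ = d₁ − σ√T = 0.1281 − 0.2598 = -0.1317 → -0.13
exp(−qT) = exp(−0.026·0.3333) = 0.9914;  exp(−rT) = exp(−0.05·0.3333) = 0.9835
N(−d₂) = N(0.13) = 0.5517;  N(−d₁) = N(-0.13) = 0.4483
P = 237·0.9835·0.5517 − 235·0.9914·0.4483 = 128.5955 − 104.4445 = 24.1510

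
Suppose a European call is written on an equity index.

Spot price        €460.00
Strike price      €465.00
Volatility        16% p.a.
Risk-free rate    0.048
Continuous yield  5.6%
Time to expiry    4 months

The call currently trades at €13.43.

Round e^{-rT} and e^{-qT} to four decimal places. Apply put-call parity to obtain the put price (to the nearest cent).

€19.55

e^(−qT) = e^(−0.056·0.3333) = 0.9815;  e^(−rT) = e^(−0.048·0.3333) = 0.9841
Put-call parity: C − P = S·e^(−qT) − K·e^(−rT) = 460·0.9815 − 465·0.9841 = 451.4900 − 457.6065 = -6.1165
P = C − (C − P) = 13.43 − (-6.1165) = 19.5465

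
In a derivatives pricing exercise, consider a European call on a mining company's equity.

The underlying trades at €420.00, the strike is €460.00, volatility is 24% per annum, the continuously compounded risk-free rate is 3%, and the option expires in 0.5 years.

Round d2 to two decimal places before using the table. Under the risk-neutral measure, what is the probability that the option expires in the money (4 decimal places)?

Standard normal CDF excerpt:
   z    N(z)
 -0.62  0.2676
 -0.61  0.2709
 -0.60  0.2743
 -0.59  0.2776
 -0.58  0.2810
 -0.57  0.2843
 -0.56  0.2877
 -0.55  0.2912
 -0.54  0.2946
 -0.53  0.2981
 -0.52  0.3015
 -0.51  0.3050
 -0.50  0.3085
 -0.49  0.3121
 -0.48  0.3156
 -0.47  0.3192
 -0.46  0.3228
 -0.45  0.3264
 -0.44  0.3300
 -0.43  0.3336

0.2981

σ√T = 0.24 × 0.7071 = 0.1697
d₁ = [ln(420/460) + (0.03 + 0.24²/2)·0.5] / 0.1697 = [-0.0910 + 0.0294] / 0.1697 = -0.3628 ⇒ -0.36
d₂ = d₁ − σ√T = -0.3628 − 0.1697 = -0.5325 ⇒ -0.53
Pr(exercise) under Q = N(d₂) = 0.2981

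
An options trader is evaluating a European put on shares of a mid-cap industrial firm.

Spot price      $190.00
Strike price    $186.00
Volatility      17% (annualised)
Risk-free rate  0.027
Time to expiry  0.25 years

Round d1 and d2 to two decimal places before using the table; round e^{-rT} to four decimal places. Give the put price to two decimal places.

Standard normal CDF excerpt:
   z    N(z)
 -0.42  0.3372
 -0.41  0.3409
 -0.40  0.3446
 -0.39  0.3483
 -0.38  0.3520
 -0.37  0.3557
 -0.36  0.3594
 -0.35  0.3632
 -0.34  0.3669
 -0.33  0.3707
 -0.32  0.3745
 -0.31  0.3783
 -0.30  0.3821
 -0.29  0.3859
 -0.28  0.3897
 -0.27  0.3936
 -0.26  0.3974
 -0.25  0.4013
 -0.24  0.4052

σ√T = 0.17 × 0.5000 = 0.0850
d₁ = [ln(190/186) + (0.027 + ½·0.17²)·0.25] / (σ√T) = (0.0213 + 0.0104) / 0.0850 = 0.3722 → 0.37
d₂ = 0.3722 − 0.0850 = 0.2872 → 0.29
e^(−rT) = e^(−0.027·0.25) = 0.9933
P = 186·0.9933·N(-0.29) − 190·N(-0.37) = 186·0.9933·0.3859 − 190·0.3557 = 71.2965 − 67.5830 = 3.7135

$3.71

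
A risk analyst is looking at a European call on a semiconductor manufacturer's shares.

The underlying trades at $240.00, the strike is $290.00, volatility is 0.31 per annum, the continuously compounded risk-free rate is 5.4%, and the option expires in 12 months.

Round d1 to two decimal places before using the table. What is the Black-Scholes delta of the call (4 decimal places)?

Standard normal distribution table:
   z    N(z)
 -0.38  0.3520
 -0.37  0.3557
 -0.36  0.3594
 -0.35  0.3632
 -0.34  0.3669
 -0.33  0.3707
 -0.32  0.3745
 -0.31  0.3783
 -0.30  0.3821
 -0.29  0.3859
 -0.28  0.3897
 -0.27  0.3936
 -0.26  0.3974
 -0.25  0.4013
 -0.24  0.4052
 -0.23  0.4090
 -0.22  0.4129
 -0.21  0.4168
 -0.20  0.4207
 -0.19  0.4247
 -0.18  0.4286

0.3897

σ√T = 0.31·√1 = 0.3100
d₁ = [ln(240/290) + (0.054 + ½·0.31²)·1] / (σ√T) = (-0.1892 + 0.1021) / 0.3100 = -0.2813 → -0.28
N(d₁) = N(-0.28) = 0.3897
Δ_call = N(d₁) = 0.3897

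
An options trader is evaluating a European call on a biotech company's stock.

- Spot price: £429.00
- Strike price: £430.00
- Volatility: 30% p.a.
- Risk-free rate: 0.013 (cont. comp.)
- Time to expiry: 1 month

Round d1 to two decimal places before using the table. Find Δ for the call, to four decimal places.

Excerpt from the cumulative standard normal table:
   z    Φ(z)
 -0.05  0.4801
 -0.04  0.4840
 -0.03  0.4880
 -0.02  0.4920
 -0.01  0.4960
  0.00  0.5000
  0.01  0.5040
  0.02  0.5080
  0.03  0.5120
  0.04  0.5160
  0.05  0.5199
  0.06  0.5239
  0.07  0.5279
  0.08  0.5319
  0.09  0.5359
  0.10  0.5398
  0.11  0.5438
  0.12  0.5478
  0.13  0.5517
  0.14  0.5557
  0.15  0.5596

σ√T = 0.3 × 0.2887 = 0.0866
d₁ = [ln(429/430) + (0.013 + ½·0.3²)·0.08333] / (σ√T) = (-0.0023 + 0.0048) / 0.0866 = 0.0289 ≈ 0.03
N(d₁) = N(0.03) = 0.5120
Δ_call = N(d₁) = 0.5120

0.5120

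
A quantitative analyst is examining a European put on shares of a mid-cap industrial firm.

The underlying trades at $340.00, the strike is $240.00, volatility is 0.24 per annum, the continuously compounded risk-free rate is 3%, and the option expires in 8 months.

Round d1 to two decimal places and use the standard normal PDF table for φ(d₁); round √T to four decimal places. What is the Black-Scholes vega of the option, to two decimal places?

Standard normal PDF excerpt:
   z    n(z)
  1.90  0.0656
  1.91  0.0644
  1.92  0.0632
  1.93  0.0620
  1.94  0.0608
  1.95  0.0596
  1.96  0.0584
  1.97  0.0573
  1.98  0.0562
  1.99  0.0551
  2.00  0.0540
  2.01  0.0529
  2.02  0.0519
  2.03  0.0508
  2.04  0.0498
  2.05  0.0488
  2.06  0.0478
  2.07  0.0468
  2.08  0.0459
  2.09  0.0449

σ√T = 0.24 × 0.8165 = 0.1960
d₁ = [ln(340/240) + (0.03 + 0.24²/2)·0.6667] / 0.1960 = [0.3483 + 0.0392] / 0.1960 = 1.9775 ⇒ 1.98
√T = √0.6667 = 0.8165
φ(d₁) = φ(1.98) = 0.0562
vega = S·φ(d₁)·√T = 340·0.0562·0.8165 = 15.6017

15.60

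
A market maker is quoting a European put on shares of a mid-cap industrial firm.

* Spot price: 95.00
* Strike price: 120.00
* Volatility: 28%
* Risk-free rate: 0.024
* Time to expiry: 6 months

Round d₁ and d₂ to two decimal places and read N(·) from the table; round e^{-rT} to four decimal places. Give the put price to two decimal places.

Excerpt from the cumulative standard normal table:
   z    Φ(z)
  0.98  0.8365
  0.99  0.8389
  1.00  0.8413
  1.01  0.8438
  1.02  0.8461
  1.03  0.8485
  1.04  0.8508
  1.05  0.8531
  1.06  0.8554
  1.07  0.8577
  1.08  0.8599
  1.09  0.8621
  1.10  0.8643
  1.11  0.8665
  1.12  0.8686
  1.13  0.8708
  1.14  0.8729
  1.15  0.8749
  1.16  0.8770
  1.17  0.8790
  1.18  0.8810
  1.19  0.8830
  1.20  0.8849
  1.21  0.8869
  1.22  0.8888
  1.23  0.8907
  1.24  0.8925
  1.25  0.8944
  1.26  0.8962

σ√T = 0.28·√0.5 = 0.1980
ln(S/K) + (r + σ²/2)T = ln(95/120) + (0.024 + 0.28²/2)·0.5 = -0.2336 + 0.0316 = -0.2020
d₁ = -0.2020 / 0.1980 = -1.0203 ⇒ -1.02
d₂ = d₁ − σ√T = -1.0203 − 0.1980 = -1.2183 ⇒ -1.22
exp(−rT) = exp(−0.024·0.5) = 0.9881
N(−d₂) = N(1.22) = 0.8888;  N(−d₁) = N(1.02) = 0.8461
P = 120·0.9881·0.8888 − 95·0.8461 = 105.3868 − 80.3795 = 25.0073

25.01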